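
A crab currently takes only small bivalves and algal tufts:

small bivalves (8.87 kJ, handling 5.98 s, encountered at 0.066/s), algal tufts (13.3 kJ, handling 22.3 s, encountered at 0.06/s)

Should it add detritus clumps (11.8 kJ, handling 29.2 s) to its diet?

Intake rate on the current diet: R = (0.066×8.87 + 0.06×13.3) / (1 + 0.066×5.98 + 0.06×22.3) = 1.383/2.733 = 0.5063 kJ/s.
detritus clumps: E/h = 11.8/29.2 = 0.4041 kJ/s.
0.4041 < 0.5063, so adding detritus clumps would lower the average — exclude it.

No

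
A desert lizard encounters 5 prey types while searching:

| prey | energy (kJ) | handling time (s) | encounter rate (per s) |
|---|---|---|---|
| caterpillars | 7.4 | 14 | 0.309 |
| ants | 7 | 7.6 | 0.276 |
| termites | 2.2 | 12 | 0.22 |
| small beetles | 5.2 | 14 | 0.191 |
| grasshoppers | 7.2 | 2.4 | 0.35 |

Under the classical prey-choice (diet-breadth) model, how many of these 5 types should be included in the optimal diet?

1

Profitabilities (E/h, kJ/s): grasshoppers 3, ants 0.921, caterpillars 0.529, small beetles 0.371, termites 0.183. Add prey in this order while the next type's profitability exceeds the intake rate on those already taken.
Rate on top 1: 1.37. ants: 0.921 < 1.37 → exclude; stop.
Optimal diet: grasshoppers — 1 of 5 types.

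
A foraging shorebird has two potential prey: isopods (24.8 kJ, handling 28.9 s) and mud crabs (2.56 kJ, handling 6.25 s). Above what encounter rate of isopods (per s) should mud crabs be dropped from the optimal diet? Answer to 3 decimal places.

0.032 per s

Drop mud crabs once their profitability E₂/h₂ falls below the rate achievable on isopods alone: E₂/h₂ = λE₁/(1 + λh₁).
Solve for λ: λE₁h₂ = E₂(1 + λh₁) → λ(E₁h₂ − E₂h₁) = E₂ → λ = E₂/(E₁h₂ − E₂h₁).
λ = 2.56/(24.8×6.25 − 2.56×28.9) = 2.56/81.02 = 0.0316 per s.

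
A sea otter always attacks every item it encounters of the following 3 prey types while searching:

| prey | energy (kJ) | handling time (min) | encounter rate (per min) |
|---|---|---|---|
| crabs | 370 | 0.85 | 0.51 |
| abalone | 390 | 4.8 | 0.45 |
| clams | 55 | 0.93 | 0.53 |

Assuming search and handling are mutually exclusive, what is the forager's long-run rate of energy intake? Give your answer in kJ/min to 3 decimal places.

R = (0.51×370 + 0.45×390 + 0.53×55) / (1 + 0.51×0.85 + 0.45×4.8 + 0.53×0.93) = 393.4/4.086 = 96.26 kJ/min.

96.258 kJ/min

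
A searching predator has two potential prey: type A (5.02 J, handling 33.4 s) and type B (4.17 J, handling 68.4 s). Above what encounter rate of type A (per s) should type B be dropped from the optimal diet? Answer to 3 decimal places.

Drop type B once their profitability E₂/h₂ falls below the rate achievable on type A alone: E₂/h₂ = λE₁/(1 + λh₁).
Solve for λ: λE₁h₂ = E₂(1 + λh₁) → λ(E₁h₂ − E₂h₁) = E₂ → λ = E₂/(E₁h₂ − E₂h₁).
λ = 4.17/(5.02×68.4 − 4.17×33.4) = 4.17/204.1 = 0.02043 per s.

0.020 per s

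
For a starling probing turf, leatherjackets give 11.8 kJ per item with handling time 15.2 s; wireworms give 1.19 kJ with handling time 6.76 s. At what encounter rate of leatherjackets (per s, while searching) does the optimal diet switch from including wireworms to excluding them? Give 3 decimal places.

0.019 per s

At the threshold, the rate on leatherjackets alone equals the profitability of wireworms: λ·11.8/(1 + λ·15.2) = 1.19/6.76 = 0.176.
Rearranging, λ(11.8 − 0.176×15.2) = 0.176, so λ = 0.176/9.124 = 0.01929 per s.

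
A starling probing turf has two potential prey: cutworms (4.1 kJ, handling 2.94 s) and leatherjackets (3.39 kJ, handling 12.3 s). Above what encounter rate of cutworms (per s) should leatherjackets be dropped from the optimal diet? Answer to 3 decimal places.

Drop leatherjackets once their profitability E₂/h₂ falls below the rate achievable on cutworms alone: E₂/h₂ = λE₁/(1 + λh₁).
Solve for λ: λE₁h₂ = E₂(1 + λh₁) → λ(E₁h₂ − E₂h₁) = E₂ → λ = E₂/(E₁h₂ − E₂h₁).
λ = 3.39/(4.1×12.3 − 3.39×2.94) = 3.39/40.46 = 0.08378 per s.

0.084 per s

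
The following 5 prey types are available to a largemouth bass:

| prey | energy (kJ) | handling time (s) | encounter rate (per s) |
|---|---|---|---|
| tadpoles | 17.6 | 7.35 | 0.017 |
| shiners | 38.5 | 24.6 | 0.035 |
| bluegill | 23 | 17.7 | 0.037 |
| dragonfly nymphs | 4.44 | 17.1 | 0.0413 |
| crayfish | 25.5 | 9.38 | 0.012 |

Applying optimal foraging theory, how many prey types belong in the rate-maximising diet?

Rank by E/h (kJ/s): crayfish 2.72, tadpoles 2.39, shiners 1.57, bluegill 1.3, dragonfly nymphs 0.26. Include each in turn until the next type's E/h falls below the running intake rate.
Rate on top 1: 0.275. tadpoles: 2.39 > 0.275 → include.
Rate on top 2: 0.489. shiners: 1.57 > 0.489 → include.
Rate on top 3: 0.9305. bluegill: 1.3 > 0.9305 → include.
Rate on top 4: 1.018. dragonfly nymphs: 0.26 < 1.018 → exclude; stop.
Optimal diet: crayfish, tadpoles, shiners, bluegill — 4 of 5 types.

4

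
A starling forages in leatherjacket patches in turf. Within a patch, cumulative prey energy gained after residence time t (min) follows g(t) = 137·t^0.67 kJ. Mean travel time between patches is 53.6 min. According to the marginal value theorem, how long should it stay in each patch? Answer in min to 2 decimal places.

Optimal t* satisfies g'(t*) = g(t*)/(T + t*).
g'(t) = 0.67·137·t^-0.33. Setting 0.67·137·t^-0.33 = 137·t^0.67/(53.6+t) gives 0.67(53.6+t) = t, so 0.33·t = 0.67×53.6.
t* = 0.67×53.6/0.33 = 108.8 min.

108.82 min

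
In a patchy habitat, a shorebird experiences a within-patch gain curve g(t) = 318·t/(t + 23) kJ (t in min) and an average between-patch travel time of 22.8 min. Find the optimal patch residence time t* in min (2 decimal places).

Maximise g(t)/(T+t): set derivative to zero → g'(t)(T+t) = g(t).
g'(t) = 318·23/(t + 23)². Setting 318·23/(t+23)² = 318t/[(t+23)(22.8+t)] gives 23(22.8+t) = t(t+23), so t² = 23×22.8 = 524.4.
t* = √524.4 = 22.9 min.

22.90 min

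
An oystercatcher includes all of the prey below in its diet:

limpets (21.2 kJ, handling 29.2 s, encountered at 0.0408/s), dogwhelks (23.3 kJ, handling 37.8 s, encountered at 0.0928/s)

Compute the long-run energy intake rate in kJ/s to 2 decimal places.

R = (0.0408×21.2 + 0.0928×23.3) / (1 + 0.0408×29.2 + 0.0928×37.8) = 3.027/5.699 = 0.5312 kJ/s.

0.53 kJ/s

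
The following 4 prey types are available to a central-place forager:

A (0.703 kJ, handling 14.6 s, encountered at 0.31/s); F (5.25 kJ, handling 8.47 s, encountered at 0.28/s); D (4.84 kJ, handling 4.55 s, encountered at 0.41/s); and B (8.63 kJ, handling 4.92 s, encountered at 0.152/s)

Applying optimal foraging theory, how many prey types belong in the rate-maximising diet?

2

E/h in descending order: B 1.75, D 1.06, F 0.62, A 0.0482 kJ/s. The optimal diet is the largest prefix of this list for which every included type satisfies E_i/h_i > R on the types above it.
Rate on top 1: 0.7505. D: 1.06 > 0.7505 → include.
Rate on top 2: 0.9122. F: 0.62 < 0.9122 → exclude; stop.
Optimal diet: B, D — 2 of 4 types.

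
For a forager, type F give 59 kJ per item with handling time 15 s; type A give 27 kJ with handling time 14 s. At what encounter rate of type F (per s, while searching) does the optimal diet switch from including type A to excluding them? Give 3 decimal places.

0.064 per s

The zero-one rule: include type A iff E₂/h₂ > λE₁/(1+λh₁). Equality gives the switch point.
λE₁h₂ = E₂ + λE₂h₁ ⇒ λ = E₂/(E₁h₂ − E₂h₁) = 27/(826 − 405) = 0.06413 per s.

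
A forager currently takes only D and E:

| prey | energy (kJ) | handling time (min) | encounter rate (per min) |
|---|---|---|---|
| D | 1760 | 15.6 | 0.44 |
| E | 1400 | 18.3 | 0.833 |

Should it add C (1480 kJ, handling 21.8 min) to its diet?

Intake rate on the current diet: R = (0.44×1760 + 0.833×1400) / (1 + 0.44×15.6 + 0.833×18.3) = 1941/23.11 = 83.98 kJ/min.
C: E/h = 1480/21.8 = 67.89 kJ/min.
67.89 < 83.98, so adding C would lower the average — exclude it.

No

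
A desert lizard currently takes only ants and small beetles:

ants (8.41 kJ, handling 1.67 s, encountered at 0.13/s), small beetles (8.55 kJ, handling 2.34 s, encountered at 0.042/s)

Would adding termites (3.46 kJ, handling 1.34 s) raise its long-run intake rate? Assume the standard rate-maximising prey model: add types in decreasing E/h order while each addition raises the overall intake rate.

Yes

On ants and small beetles alone, R = ΣλE/(1+Σλh) = 1.452/1.315 = 1.104 kJ/s.
termites: E/h = 3.46/1.34 = 2.582 kJ/s.
Since 2.582 > R, including termites increases the long-run rate.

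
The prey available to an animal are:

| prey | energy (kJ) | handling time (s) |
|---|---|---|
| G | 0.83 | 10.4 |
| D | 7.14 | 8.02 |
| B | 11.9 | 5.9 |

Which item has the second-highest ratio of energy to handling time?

D

In descending order of E/h:
B: 11.9/5.9 = 2.02 kJ/s
D: 7.14/8.02 = 0.89 kJ/s
G: 0.83/10.4 = 0.0798 kJ/s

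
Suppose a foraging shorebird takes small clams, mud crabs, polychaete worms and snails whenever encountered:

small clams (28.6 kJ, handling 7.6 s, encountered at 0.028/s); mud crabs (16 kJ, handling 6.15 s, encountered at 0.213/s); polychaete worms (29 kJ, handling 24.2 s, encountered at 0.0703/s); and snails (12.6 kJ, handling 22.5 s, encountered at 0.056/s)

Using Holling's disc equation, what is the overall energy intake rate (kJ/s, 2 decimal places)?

R = Σλ_iE_i / (1 + Σλ_ih_i)
Numerator: 0.028×28.6 + 0.213×16 + 0.0703×29 + 0.056×12.6 = 6.953
Denominator: 1 + 0.028×7.6 + 0.213×6.15 + 0.0703×24.2 + 0.056×22.5 = 5.484
R = 6.953/5.484 = 1.268 kJ/s

1.27 kJ/s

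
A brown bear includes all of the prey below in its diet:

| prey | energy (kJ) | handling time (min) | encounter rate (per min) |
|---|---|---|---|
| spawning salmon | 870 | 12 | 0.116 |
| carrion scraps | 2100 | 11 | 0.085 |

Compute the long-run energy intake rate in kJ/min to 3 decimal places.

83.986 kJ/min

R = (0.116×870 + 0.085×2100) / (1 + 0.116×12 + 0.085×11) = 279.4/3.327 = 83.99 kJ/min.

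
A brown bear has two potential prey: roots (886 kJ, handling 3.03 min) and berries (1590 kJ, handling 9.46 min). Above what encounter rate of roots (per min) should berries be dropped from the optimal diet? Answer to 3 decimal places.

0.446 per min

The zero-one rule: include berries iff E₂/h₂ > λE₁/(1+λh₁). Equality gives the switch point.
λE₁h₂ = E₂ + λE₂h₁ ⇒ λ = E₂/(E₁h₂ − E₂h₁) = 1590/(8382 − 4818) = 0.4461 per min.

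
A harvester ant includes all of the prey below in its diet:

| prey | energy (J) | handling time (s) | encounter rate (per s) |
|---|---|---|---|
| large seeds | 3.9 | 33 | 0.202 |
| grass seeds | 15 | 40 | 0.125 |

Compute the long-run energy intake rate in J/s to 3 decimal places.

Energy encountered per unit search time: 0.202×3.9 + 0.125×15 = 2.663 J/s.
Handling time per unit search time: 0.202×33 + 0.125×40 = 11.67.
Rate = 2.663/(1 + 11.67) = 0.2102 J/s.

0.210 J/s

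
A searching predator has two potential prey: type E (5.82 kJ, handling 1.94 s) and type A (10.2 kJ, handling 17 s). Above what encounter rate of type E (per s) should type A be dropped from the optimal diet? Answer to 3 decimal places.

Drop type A once their profitability E₂/h₂ falls below the rate achievable on type E alone: E₂/h₂ = λE₁/(1 + λh₁).
Solve for λ: λE₁h₂ = E₂(1 + λh₁) → λ(E₁h₂ − E₂h₁) = E₂ → λ = E₂/(E₁h₂ − E₂h₁).
λ = 10.2/(5.82×17 − 10.2×1.94) = 10.2/79.15 = 0.1289 per s.

0.129 per s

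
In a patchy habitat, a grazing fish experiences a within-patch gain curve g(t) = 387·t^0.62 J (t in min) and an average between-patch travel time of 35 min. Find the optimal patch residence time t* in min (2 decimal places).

57.11 min

By the marginal value theorem, leave when the instantaneous gain rate g'(t) equals the habitat-wide average g(t)/(T + t).
g'(t) = 0.62·387·t^-0.38. Setting 0.62·387·t^-0.38 = 387·t^0.62/(35+t) gives 0.62(35+t) = t, so 0.38·t = 0.62×35.
t* = 0.62×35/0.38 = 57.11 min.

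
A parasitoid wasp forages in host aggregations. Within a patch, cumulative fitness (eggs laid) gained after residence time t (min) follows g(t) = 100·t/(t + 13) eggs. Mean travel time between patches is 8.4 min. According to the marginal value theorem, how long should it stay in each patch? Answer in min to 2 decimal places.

10.45 min

Optimal t* satisfies g'(t*) = g(t*)/(T + t*).
g'(t) = 100·13/(t + 13)². Setting 100·13/(t+13)² = 100t/[(t+13)(8.4+t)] gives 13(8.4+t) = t(t+13), so t² = 13×8.4 = 109.2.
t* = √109.2 = 10.45 min.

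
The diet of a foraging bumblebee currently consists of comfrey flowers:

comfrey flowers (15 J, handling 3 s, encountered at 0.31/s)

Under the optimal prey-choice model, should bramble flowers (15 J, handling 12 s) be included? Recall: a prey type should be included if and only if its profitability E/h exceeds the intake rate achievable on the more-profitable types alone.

No

Intake rate on the current diet: R = (0.31×15) / (1 + 0.31×3) = 4.65/1.93 = 2.409 J/s.
Profitability of bramble flowers: 15/12 = 1.25 J/s.
1.25 < 2.409, so adding bramble flowers would lower the average — exclude it.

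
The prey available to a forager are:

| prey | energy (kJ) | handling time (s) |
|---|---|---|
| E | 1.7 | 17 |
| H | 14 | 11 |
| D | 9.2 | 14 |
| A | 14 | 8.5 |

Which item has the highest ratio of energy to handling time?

In descending order of E/h:
A: 14/8.5 = 1.65 kJ/s
H: 14/11 = 1.27 kJ/s
D: 9.2/14 = 0.657 kJ/s
E: 1.7/17 = 0.1 kJ/s

A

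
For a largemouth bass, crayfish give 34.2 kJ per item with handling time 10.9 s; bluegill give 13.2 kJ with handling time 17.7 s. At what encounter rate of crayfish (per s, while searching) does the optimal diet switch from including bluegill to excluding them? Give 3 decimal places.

The zero-one rule: include bluegill iff E₂/h₂ > λE₁/(1+λh₁). Equality gives the switch point.
λE₁h₂ = E₂ + λE₂h₁ ⇒ λ = E₂/(E₁h₂ − E₂h₁) = 13.2/(605.3 − 143.9) = 0.0286 per s.

0.029 per s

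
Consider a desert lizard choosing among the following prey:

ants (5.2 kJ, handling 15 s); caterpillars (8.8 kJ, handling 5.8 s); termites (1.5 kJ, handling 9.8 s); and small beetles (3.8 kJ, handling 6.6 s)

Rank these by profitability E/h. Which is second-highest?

small beetles

Profitability E/h (kJ/s): ants = 5.2/15 = 0.347, caterpillars = 8.8/5.8 = 1.52, termites = 1.5/9.8 = 0.153, small beetles = 3.8/6.6 = 0.576.
Ranked: caterpillars > small beetles > ants > termites.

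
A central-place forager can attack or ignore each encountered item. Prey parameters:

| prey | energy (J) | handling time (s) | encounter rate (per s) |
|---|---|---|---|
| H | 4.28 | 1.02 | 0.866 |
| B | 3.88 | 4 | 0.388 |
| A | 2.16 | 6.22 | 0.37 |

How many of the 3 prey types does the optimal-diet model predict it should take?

1

Profitabilities (E/h, J/s): H 4.2, B 0.97, A 0.347. Add prey in this order while the next type's profitability exceeds the intake rate on those already taken.
Rate on top 1: 1.968. B: 0.97 < 1.968 → exclude; stop.
Optimal diet: H — 1 of 3 types.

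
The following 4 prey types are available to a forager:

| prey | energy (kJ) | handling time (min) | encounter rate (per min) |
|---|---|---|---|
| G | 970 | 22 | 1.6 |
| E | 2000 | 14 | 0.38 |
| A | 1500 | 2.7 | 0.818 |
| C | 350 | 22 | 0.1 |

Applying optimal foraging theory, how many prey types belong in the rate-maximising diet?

1

E/h in descending order: A 556, E 143, G 44.1, C 15.9 kJ/min. The optimal diet is the largest prefix of this list for which every included type satisfies E_i/h_i > R on the types above it.
Rate on top 1: 382.4. E: 143 < 382.4 → exclude; stop.
Optimal diet: A — 1 of 4 types.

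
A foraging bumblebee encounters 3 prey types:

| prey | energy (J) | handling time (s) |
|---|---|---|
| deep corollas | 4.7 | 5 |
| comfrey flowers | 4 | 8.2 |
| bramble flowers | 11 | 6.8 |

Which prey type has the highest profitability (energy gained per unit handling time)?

Profitability E/h (J/s): deep corollas = 4.7/5 = 0.94, comfrey flowers = 4/8.2 = 0.488, bramble flowers = 11/6.8 = 1.62.
Ranked: bramble flowers > deep corollas > comfrey flowers.

bramble flowers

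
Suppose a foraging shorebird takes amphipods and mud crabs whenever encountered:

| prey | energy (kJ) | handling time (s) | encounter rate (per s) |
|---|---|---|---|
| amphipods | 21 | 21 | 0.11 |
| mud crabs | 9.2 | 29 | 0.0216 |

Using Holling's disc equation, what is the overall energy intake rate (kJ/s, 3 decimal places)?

R = Σλ_iE_i / (1 + Σλ_ih_i)
Numerator: 0.11×21 + 0.0216×9.2 = 2.509
Denominator: 1 + 0.11×21 + 0.0216×29 = 3.936
R = 2.509/3.936 = 0.6373 kJ/s

0.637 kJ/s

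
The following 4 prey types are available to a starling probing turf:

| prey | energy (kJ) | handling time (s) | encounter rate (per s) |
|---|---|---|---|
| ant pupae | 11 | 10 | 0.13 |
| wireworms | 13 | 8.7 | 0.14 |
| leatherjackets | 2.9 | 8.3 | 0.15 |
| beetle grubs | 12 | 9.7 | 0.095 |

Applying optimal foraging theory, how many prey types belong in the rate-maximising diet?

3

E/h in descending order: wireworms 1.49, beetle grubs 1.24, ant pupae 1.1, leatherjackets 0.349 kJ/s. The optimal diet is the largest prefix of this list for which every included type satisfies E_i/h_i > R on the types above it.
Rate on top 1: 0.8206. beetle grubs: 1.24 > 0.8206 → include.
Rate on top 2: 0.9428. ant pupae: 1.1 > 0.9428 → include.
Rate on top 3: 0.9889. leatherjackets: 0.349 < 0.9889 → exclude; stop.
Optimal diet: wireworms, beetle grubs, ant pupae — 3 of 4 types.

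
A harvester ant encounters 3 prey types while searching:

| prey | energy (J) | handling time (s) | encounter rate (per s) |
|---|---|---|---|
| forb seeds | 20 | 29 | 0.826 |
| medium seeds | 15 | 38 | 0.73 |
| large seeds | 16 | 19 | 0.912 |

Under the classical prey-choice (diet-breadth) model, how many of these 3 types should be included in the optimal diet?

E/h in descending order: large seeds 0.842, forb seeds 0.69, medium seeds 0.395 J/s. The optimal diet is the largest prefix of this list for which every included type satisfies E_i/h_i > R on the types above it.
Rate on top 1: 0.7962. forb seeds: 0.69 < 0.7962 → exclude; stop.
Optimal diet: large seeds — 1 of 3 types.

1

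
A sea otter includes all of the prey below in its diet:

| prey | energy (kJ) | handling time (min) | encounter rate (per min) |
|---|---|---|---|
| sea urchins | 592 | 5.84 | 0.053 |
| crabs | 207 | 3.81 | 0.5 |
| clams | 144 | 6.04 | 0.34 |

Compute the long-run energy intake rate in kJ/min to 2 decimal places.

34.90 kJ/min

Energy encountered per unit search time: 0.053×592 + 0.5×207 + 0.34×144 = 183.8 kJ/min.
Handling time per unit search time: 0.053×5.84 + 0.5×3.81 + 0.34×6.04 = 4.268.
Rate = 183.8/(1 + 4.268) = 34.9 kJ/min.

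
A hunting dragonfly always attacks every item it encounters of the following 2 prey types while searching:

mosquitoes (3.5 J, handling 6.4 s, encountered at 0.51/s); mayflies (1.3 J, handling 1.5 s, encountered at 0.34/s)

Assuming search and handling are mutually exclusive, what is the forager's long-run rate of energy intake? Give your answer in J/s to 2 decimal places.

0.47 J/s

R = (0.51×3.5 + 0.34×1.3) / (1 + 0.51×6.4 + 0.34×1.5) = 2.227/4.774 = 0.4665 J/s.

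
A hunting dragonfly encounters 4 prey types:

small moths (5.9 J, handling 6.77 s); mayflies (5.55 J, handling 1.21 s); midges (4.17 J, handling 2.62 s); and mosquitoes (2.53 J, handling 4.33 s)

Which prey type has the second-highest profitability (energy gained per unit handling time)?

Profitability E/h (J/s): small moths = 5.9/6.77 = 0.871, mayflies = 5.55/1.21 = 4.59, midges = 4.17/2.62 = 1.59, mosquitoes = 2.53/4.33 = 0.584.
Ranked: mayflies > midges > small moths > mosquitoes.

midges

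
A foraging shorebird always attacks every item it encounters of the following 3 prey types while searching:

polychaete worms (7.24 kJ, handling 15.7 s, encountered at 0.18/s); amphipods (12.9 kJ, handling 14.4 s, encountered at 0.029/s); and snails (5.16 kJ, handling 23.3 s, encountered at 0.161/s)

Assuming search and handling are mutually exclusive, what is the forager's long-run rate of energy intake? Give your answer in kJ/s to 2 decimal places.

R = Σλ_iE_i / (1 + Σλ_ih_i)
Numerator: 0.18×7.24 + 0.029×12.9 + 0.161×5.16 = 2.508
Denominator: 1 + 0.18×15.7 + 0.029×14.4 + 0.161×23.3 = 7.995
R = 2.508/7.995 = 0.3137 kJ/s

0.31 kJ/s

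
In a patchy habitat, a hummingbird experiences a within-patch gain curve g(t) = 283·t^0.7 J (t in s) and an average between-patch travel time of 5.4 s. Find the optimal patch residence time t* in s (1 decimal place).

12.6 s

Maximise g(t)/(T+t): set derivative to zero → g'(t)(T+t) = g(t).
g'(t) = 0.7·283·t^-0.3. Setting 0.7·283·t^-0.3 = 283·t^0.7/(5.4+t) gives 0.7(5.4+t) = t, so 0.30·t = 0.7×5.4.
t* = 0.7×5.4/0.30 = 12.6 s.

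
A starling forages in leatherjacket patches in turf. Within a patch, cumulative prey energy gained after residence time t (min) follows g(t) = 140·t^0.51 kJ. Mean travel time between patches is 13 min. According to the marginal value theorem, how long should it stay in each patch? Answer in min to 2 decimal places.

Maximise g(t)/(T+t): set derivative to zero → g'(t)(T+t) = g(t).
g'(t) = 0.51·140·t^-0.49. Setting 0.51·140·t^-0.49 = 140·t^0.51/(13+t) gives 0.51(13+t) = t, so 0.49·t = 0.51×13.
t* = 0.51×13/0.49 = 13.53 min.

13.53 min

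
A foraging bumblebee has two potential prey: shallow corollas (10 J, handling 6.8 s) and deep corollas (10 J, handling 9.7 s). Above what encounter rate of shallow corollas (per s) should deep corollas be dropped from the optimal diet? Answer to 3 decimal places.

Drop deep corollas once their profitability E₂/h₂ falls below the rate achievable on shallow corollas alone: E₂/h₂ = λE₁/(1 + λh₁).
Solve for λ: λE₁h₂ = E₂(1 + λh₁) → λ(E₁h₂ − E₂h₁) = E₂ → λ = E₂/(E₁h₂ − E₂h₁).
λ = 10/(10×9.7 − 10×6.8) = 10/29 = 0.3448 per s.

0.345 per s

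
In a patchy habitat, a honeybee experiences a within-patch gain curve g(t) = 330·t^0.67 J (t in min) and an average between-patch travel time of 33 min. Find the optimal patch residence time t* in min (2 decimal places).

67.00 min

Optimal t* satisfies g'(t*) = g(t*)/(T + t*).
g'(t) = 0.67·330·t^-0.33. Setting 0.67·330·t^-0.33 = 330·t^0.67/(33+t) gives 0.67(33+t) = t, so 0.33·t = 0.67×33.
t* = 0.67×33/0.33 = 67 min.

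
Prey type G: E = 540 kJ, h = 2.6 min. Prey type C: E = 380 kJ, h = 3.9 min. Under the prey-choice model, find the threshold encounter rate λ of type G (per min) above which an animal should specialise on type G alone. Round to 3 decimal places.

At the threshold, the rate on type G alone equals the profitability of type C: λ·540/(1 + λ·2.6) = 380/3.9 = 97.44.
Rearranging, λ(540 − 97.44×2.6) = 97.44, so λ = 97.44/286.7 = 0.3399 per min.

0.340 per min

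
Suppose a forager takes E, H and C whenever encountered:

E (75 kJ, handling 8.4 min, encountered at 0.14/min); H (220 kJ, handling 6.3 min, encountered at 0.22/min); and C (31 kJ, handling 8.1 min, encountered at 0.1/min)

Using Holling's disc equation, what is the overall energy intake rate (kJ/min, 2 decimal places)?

R = (0.14×75 + 0.22×220 + 0.1×31) / (1 + 0.14×8.4 + 0.22×6.3 + 0.1×8.1) = 62/4.372 = 14.18 kJ/min.

14.18 kJ/min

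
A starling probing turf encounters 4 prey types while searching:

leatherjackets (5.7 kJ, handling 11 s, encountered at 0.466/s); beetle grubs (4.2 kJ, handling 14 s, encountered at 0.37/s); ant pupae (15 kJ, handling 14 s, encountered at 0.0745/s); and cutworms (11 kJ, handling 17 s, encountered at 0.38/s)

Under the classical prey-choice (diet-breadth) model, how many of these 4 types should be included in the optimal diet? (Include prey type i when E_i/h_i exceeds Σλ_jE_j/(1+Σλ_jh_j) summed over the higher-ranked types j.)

2

Rank by E/h (kJ/s): ant pupae 1.07, cutworms 0.647, leatherjackets 0.518, beetle grubs 0.3. Include each in turn until the next type's E/h falls below the running intake rate.
Rate on top 1: 0.547. cutworms: 0.647 > 0.547 → include.
Rate on top 2: 0.623. leatherjackets: 0.518 < 0.623 → exclude; stop.
Optimal diet: ant pupae, cutworms — 2 of 4 types.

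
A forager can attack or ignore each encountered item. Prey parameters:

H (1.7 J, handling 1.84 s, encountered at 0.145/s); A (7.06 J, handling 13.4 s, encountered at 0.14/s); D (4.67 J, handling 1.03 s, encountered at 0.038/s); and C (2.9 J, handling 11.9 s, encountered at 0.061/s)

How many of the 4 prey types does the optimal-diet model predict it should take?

Rank by E/h (J/s): D 4.53, H 0.924, A 0.527, C 0.244. Include each in turn until the next type's E/h falls below the running intake rate.
Rate on top 1: 0.1708. H: 0.924 > 0.1708 → include.
Rate on top 2: 0.3246. A: 0.527 > 0.3246 → include.
Rate on top 3: 0.4439. C: 0.244 < 0.4439 → exclude; stop.
Optimal diet: D, H, A — 3 of 4 types.

3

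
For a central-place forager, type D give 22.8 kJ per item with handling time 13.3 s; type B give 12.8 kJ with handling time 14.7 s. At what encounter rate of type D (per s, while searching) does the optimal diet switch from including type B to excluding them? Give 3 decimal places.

0.078 per s

The zero-one rule: include type B iff E₂/h₂ > λE₁/(1+λh₁). Equality gives the switch point.
λE₁h₂ = E₂ + λE₂h₁ ⇒ λ = E₂/(E₁h₂ − E₂h₁) = 12.8/(335.2 − 170.2) = 0.07761 per s.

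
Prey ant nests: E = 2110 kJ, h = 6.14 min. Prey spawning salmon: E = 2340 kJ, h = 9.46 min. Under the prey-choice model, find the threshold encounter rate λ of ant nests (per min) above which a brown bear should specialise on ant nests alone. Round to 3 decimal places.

0.418 per min

Drop spawning salmon once their profitability E₂/h₂ falls below the rate achievable on ant nests alone: E₂/h₂ = λE₁/(1 + λh₁).
Solve for λ: λE₁h₂ = E₂(1 + λh₁) → λ(E₁h₂ − E₂h₁) = E₂ → λ = E₂/(E₁h₂ − E₂h₁).
λ = 2340/(2110×9.46 − 2340×6.14) = 2340/5593 = 0.4184 per min.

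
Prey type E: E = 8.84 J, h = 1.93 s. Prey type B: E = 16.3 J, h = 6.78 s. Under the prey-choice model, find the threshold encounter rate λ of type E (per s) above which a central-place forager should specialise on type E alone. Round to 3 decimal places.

At the threshold, the rate on type E alone equals the profitability of type B: λ·8.84/(1 + λ·1.93) = 16.3/6.78 = 2.404.
Rearranging, λ(8.84 − 2.404×1.93) = 2.404, so λ = 2.404/4.2 = 0.5724 per s.

0.572 per s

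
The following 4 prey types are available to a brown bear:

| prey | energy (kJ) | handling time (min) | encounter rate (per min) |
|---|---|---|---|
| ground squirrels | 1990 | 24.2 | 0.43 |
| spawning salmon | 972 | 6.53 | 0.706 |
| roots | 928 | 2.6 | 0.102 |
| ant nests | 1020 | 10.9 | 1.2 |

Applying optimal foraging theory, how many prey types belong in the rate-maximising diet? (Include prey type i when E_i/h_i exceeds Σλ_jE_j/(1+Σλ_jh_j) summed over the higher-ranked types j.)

2

Profitabilities (E/h, kJ/min): roots 357, spawning salmon 149, ant nests 93.6, ground squirrels 82.2. Add prey in this order while the next type's profitability exceeds the intake rate on those already taken.
Rate on top 1: 74.82. spawning salmon: 149 > 74.82 → include.
Rate on top 2: 132.9. ant nests: 93.6 < 132.9 → exclude; stop.
Optimal diet: roots, spawning salmon — 2 of 4 types.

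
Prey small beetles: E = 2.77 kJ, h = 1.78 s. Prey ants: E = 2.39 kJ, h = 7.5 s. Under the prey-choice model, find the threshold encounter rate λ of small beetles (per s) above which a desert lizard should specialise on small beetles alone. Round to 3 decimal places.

The zero-one rule: include ants iff E₂/h₂ > λE₁/(1+λh₁). Equality gives the switch point.
λE₁h₂ = E₂ + λE₂h₁ ⇒ λ = E₂/(E₁h₂ − E₂h₁) = 2.39/(20.77 − 4.254) = 0.1447 per s.

0.145 per s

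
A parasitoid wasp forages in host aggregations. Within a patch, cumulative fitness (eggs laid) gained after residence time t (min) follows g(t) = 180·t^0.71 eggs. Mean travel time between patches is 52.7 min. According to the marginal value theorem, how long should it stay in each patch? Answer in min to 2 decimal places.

Maximise g(t)/(T+t): set derivative to zero → g'(t)(T+t) = g(t).
g'(t) = 0.71·180·t^-0.29. Setting 0.71·180·t^-0.29 = 180·t^0.71/(52.7+t) gives 0.71(52.7+t) = t, so 0.29·t = 0.71×52.7.
t* = 0.71×52.7/0.29 = 129 min.

129.02 min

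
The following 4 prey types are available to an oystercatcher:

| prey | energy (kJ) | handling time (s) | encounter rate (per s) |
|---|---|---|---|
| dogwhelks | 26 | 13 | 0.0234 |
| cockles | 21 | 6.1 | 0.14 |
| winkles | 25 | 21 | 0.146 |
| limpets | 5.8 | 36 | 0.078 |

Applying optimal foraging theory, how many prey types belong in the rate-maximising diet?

2

E/h in descending order: cockles 3.44, dogwhelks 2, winkles 1.19, limpets 0.161 kJ/s. The optimal diet is the largest prefix of this list for which every included type satisfies E_i/h_i > R on the types above it.
Rate on top 1: 1.586. dogwhelks: 2 > 1.586 → include.
Rate on top 2: 1.644. winkles: 1.19 < 1.644 → exclude; stop.
Optimal diet: cockles, dogwhelks — 2 of 4 types.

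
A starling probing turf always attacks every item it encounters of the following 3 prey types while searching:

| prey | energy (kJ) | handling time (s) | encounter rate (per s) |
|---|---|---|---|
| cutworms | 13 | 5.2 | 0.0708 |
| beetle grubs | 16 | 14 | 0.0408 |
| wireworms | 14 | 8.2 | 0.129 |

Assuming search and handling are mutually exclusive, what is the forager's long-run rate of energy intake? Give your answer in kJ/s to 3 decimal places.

R = (0.0708×13 + 0.0408×16 + 0.129×14) / (1 + 0.0708×5.2 + 0.0408×14 + 0.129×8.2) = 3.379/2.997 = 1.127 kJ/s.

1.127 kJ/s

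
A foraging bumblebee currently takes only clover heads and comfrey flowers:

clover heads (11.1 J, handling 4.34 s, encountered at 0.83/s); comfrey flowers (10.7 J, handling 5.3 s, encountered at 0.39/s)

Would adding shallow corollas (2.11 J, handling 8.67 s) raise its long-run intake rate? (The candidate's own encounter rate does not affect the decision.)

No

Current rate: (0.83×11.1 + 0.39×10.7)/(1 + 0.83×4.34 + 0.39×5.3) = 2.007 J/s.
Profitability of shallow corollas: 2.11/8.67 = 0.2434 J/s.
0.2434 < 2.007, so adding shallow corollas would lower the average — exclude it.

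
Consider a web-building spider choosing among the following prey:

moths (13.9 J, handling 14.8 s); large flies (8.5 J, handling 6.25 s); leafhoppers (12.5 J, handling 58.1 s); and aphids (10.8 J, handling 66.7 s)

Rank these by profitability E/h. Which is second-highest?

moths

In descending order of E/h:
large flies: 8.5/6.25 = 1.36 J/s
moths: 13.9/14.8 = 0.939 J/s
leafhoppers: 12.5/58.1 = 0.215 J/s
aphids: 10.8/66.7 = 0.162 J/s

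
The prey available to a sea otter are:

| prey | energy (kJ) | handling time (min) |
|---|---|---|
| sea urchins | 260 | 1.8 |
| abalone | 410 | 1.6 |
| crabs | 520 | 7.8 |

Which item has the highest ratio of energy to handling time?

abalone

Profitability E/h (kJ/min): sea urchins = 260/1.8 = 144, abalone = 410/1.6 = 256, crabs = 520/7.8 = 66.7.
Ranked: abalone > sea urchins > crabs.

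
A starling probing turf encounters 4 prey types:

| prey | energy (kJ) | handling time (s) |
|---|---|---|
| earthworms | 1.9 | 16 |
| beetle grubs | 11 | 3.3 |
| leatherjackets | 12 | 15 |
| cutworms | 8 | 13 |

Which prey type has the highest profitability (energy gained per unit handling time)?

Profitability E/h (kJ/s): earthworms = 1.9/16 = 0.119, beetle grubs = 11/3.3 = 3.33, leatherjackets = 12/15 = 0.8, cutworms = 8/13 = 0.615.
Ranked: beetle grubs > leatherjackets > cutworms > earthworms.

beetle grubs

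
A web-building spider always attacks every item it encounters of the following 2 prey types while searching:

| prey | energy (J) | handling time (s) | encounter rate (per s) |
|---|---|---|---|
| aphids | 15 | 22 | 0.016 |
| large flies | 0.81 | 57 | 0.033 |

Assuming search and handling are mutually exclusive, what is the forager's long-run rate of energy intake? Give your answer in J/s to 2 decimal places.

0.08 J/s

R = (0.016×15 + 0.033×0.81) / (1 + 0.016×22 + 0.033×57) = 0.2667/3.233 = 0.0825 J/s.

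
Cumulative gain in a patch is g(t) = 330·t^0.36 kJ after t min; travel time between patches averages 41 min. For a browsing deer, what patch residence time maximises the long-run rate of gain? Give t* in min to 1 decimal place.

Optimal t* satisfies g'(t*) = g(t*)/(T + t*).
g'(t) = 0.36·330·t^-0.64. Setting 0.36·330·t^-0.64 = 330·t^0.36/(41+t) gives 0.36(41+t) = t, so 0.64·t = 0.36×41.
t* = 0.36×41/0.64 = 23.06 min.

23.1 min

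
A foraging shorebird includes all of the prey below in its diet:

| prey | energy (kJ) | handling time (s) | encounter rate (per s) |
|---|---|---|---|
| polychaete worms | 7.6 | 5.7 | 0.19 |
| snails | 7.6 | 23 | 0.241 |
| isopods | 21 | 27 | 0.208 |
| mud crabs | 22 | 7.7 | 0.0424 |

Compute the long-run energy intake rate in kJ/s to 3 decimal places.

0.632 kJ/s

R = Σλ_iE_i / (1 + Σλ_ih_i)
Numerator: 0.19×7.6 + 0.241×7.6 + 0.208×21 + 0.0424×22 = 8.576
Denominator: 1 + 0.19×5.7 + 0.241×23 + 0.208×27 + 0.0424×7.7 = 13.57
R = 8.576/13.57 = 0.6321 kJ/s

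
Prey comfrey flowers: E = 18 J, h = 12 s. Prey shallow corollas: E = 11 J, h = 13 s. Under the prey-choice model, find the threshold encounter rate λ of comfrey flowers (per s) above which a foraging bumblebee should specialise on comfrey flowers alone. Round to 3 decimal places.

The zero-one rule: include shallow corollas iff E₂/h₂ > λE₁/(1+λh₁). Equality gives the switch point.
λE₁h₂ = E₂ + λE₂h₁ ⇒ λ = E₂/(E₁h₂ − E₂h₁) = 11/(234 − 132) = 0.1078 per s.

0.108 per s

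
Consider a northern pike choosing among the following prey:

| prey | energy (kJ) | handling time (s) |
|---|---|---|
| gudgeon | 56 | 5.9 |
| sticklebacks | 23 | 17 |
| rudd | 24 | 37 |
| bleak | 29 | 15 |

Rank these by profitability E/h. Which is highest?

gudgeon

Profitability E/h (kJ/s): gudgeon = 56/5.9 = 9.49, sticklebacks = 23/17 = 1.35, rudd = 24/37 = 0.649, bleak = 29/15 = 1.93.
Ranked: gudgeon > bleak > sticklebacks > rudd.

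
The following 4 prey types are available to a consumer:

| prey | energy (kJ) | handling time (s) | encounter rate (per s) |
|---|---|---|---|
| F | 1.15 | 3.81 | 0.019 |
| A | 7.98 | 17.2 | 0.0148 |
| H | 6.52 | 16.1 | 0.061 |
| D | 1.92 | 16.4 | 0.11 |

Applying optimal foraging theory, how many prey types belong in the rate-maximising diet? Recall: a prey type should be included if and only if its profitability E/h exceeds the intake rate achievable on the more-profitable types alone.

E/h in descending order: A 0.464, H 0.405, F 0.302, D 0.117 kJ/s. The optimal diet is the largest prefix of this list for which every included type satisfies E_i/h_i > R on the types above it.
Rate on top 1: 0.09414. H: 0.405 > 0.09414 → include.
Rate on top 2: 0.2306. F: 0.302 > 0.2306 → include.
Rate on top 3: 0.2329. D: 0.117 < 0.2329 → exclude; stop.
Optimal diet: A, H, F — 3 of 4 types.

3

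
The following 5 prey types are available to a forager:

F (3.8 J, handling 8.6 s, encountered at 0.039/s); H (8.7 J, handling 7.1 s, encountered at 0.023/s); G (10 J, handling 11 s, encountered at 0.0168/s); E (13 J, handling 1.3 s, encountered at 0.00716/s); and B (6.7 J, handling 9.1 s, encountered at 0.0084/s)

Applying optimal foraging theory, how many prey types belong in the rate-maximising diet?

5

E/h in descending order: E 10, H 1.23, G 0.909, B 0.736, F 0.442 J/s. The optimal diet is the largest prefix of this list for which every included type satisfies E_i/h_i > R on the types above it.
Rate on top 1: 0.09222. H: 1.23 > 0.09222 → include.
Rate on top 2: 0.25. G: 0.909 > 0.25 → include.
Rate on top 3: 0.3398. B: 0.736 > 0.3398 → include.
Rate on top 4: 0.3609. F: 0.442 > 0.3609 → include.
Optimal diet: E, H, G, B, F — 5 of 5 types.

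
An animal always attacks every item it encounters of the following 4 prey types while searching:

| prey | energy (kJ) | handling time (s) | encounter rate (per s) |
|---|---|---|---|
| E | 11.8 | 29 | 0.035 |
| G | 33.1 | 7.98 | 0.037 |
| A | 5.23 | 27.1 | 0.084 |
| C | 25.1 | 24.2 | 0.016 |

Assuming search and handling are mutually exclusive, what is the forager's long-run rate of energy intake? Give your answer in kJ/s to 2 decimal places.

R = Σλ_iE_i / (1 + Σλ_ih_i)
Numerator: 0.035×11.8 + 0.037×33.1 + 0.084×5.23 + 0.016×25.1 = 2.479
Denominator: 1 + 0.035×29 + 0.037×7.98 + 0.084×27.1 + 0.016×24.2 = 4.974
R = 2.479/4.974 = 0.4983 kJ/s

0.50 kJ/s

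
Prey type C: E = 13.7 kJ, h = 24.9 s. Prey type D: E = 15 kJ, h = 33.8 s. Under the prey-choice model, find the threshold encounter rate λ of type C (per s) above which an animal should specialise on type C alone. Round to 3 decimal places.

0.167 per s

The zero-one rule: include type D iff E₂/h₂ > λE₁/(1+λh₁). Equality gives the switch point.
λE₁h₂ = E₂ + λE₂h₁ ⇒ λ = E₂/(E₁h₂ − E₂h₁) = 15/(463.1 − 373.5) = 0.1675 per s.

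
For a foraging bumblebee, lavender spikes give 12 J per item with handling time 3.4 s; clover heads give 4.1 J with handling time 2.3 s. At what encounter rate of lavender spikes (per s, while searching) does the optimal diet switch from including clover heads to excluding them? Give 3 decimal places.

The zero-one rule: include clover heads iff E₂/h₂ > λE₁/(1+λh₁). Equality gives the switch point.
λE₁h₂ = E₂ + λE₂h₁ ⇒ λ = E₂/(E₁h₂ − E₂h₁) = 4.1/(27.6 − 13.94) = 0.3001 per s.

0.300 per s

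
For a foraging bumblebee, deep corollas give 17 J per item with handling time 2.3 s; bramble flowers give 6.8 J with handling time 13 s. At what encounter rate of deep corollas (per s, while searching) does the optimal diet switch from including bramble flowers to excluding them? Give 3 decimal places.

Drop bramble flowers once their profitability E₂/h₂ falls below the rate achievable on deep corollas alone: E₂/h₂ = λE₁/(1 + λh₁).
Solve for λ: λE₁h₂ = E₂(1 + λh₁) → λ(E₁h₂ − E₂h₁) = E₂ → λ = E₂/(E₁h₂ − E₂h₁).
λ = 6.8/(17×13 − 6.8×2.3) = 6.8/205.4 = 0.03311 per s.

0.033 per s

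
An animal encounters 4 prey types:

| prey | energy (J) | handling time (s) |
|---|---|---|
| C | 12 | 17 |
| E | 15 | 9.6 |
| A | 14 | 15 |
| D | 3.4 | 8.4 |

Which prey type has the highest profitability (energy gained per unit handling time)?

In descending order of E/h:
E: 15/9.6 = 1.56 J/s
A: 14/15 = 0.933 J/s
C: 12/17 = 0.706 J/s
D: 3.4/8.4 = 0.405 J/s

E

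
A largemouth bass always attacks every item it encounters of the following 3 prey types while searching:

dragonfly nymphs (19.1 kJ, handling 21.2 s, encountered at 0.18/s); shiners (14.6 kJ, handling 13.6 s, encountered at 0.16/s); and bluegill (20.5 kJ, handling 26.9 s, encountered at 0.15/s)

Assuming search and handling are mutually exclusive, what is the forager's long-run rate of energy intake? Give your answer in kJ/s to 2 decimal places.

0.80 kJ/s

Energy encountered per unit search time: 0.18×19.1 + 0.16×14.6 + 0.15×20.5 = 8.849 kJ/s.
Handling time per unit search time: 0.18×21.2 + 0.16×13.6 + 0.15×26.9 = 10.03.
Rate = 8.849/(1 + 10.03) = 0.8025 kJ/s.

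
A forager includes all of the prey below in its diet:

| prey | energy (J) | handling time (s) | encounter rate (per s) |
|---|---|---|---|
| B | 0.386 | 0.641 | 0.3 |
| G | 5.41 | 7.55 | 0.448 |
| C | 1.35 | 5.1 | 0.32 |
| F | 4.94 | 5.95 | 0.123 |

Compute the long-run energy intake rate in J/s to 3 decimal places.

0.516 J/s

Energy encountered per unit search time: 0.3×0.386 + 0.448×5.41 + 0.32×1.35 + 0.123×4.94 = 3.579 J/s.
Handling time per unit search time: 0.3×0.641 + 0.448×7.55 + 0.32×5.1 + 0.123×5.95 = 5.939.
Rate = 3.579/(1 + 5.939) = 0.5158 J/s.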